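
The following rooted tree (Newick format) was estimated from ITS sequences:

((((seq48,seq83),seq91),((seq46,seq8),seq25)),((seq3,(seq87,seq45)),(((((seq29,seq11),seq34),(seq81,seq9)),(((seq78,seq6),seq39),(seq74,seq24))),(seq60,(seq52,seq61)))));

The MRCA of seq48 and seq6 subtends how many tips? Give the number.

The MRCA of seq48 and seq6 is the root, so the clade is the entire tree.
That clade contains 22 terminal taxa: seq11, seq24, seq25, seq29, seq3, seq34, seq39, seq45, seq46, seq48, seq52, seq6, seq60, seq61, seq74, seq78, seq8, seq81, seq83, seq87, seq9, seq91.

22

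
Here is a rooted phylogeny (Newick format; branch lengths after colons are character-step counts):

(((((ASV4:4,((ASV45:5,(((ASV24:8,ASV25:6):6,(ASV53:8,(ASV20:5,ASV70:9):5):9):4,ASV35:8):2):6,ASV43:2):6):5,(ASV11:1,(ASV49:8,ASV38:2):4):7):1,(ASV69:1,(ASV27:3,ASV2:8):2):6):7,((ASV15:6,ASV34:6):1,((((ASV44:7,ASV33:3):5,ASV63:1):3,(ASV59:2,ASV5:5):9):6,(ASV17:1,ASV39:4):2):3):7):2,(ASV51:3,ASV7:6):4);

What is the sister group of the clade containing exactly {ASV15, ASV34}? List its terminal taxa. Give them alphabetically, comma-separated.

The clade containing exactly {ASV15, ASV34} attaches to the tree at the node subtending ((ASV15,ASV34),((((ASV44,ASV33),ASV63),(ASV59,ASV5)),(ASV17,ASV39))).
The other lineage descending from that same node — the sister group — is ((((ASV44,ASV33),ASV63),(ASV59,ASV5)),(ASV17,ASV39)); its 7 tips in alphabetical order are the answer.

ASV17, ASV33, ASV39, ASV44, ASV5, ASV59, ASV63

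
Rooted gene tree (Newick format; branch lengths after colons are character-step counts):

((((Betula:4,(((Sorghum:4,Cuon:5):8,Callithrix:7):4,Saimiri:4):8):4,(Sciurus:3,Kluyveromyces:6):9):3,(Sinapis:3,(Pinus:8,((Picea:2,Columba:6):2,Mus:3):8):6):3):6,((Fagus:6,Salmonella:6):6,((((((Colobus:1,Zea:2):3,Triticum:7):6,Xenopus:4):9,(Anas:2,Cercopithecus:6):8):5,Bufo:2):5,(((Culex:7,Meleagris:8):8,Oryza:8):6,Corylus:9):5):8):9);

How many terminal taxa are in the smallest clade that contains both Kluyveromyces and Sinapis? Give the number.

12

The MRCA of Kluyveromyces and Sinapis is the node subtending (((Betula,(((Sorghum,Cuon),Callithrix),Saimiri)),(Sciurus,Kluyveromyces)),(Sinapis,(Pinus,((Picea,Columba),Mus)))).
That clade contains 12 terminal taxa: Betula, Callithrix, Columba, Cuon, Kluyveromyces, Mus, Picea, Pinus, Saimiri, Sciurus, Sinapis, Sorghum.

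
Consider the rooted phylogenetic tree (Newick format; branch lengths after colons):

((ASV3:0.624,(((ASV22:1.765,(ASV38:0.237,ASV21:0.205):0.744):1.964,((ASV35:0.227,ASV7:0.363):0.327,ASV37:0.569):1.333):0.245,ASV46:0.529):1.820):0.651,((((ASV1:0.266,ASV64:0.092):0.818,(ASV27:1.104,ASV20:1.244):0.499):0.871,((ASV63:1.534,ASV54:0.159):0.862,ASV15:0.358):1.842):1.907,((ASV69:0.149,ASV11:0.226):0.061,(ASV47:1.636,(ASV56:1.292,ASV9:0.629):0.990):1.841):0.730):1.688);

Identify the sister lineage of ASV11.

ASV69

ASV11 attaches to the tree at the node subtending (ASV69,ASV11).
The other lineage descending from that same node — the sister group — is the single tip ASV69.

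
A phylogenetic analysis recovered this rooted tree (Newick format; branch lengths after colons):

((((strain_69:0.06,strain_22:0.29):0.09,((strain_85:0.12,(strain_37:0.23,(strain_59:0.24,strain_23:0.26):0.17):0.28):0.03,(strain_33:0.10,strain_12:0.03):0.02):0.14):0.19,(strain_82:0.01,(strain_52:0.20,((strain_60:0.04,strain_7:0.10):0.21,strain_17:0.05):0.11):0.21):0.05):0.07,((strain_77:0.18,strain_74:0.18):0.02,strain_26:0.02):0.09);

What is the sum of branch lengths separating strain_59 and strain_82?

1.11

The path runs strain_59 → … → MRCA → … → strain_82; the MRCA is the node subtending (((strain_69,strain_22),((strain_85,(strain_37,(strain_59,strain_23))),(strain_33,strain_12))),(strain_82,(strain_52,((strain_60,strain_7),strain_17)))).
Branch lengths along that path: 0.24 + 0.17 + 0.28 + 0.03 + 0.14 + 0.19 + 0.05 + 0.01 = 1.11.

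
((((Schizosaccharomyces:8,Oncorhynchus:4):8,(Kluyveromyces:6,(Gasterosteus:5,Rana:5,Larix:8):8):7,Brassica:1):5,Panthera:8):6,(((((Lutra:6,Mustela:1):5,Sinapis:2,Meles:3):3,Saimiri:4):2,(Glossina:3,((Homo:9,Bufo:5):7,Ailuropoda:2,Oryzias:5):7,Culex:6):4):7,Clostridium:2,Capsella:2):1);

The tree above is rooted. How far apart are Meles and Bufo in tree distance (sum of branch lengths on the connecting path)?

31

The path runs Meles → … → MRCA → … → Bufo; the MRCA is the node subtending ((((Lutra,Mustela),Sinapis,Meles),Saimiri),(Glossina,((Homo,Bufo),Ailuropoda,Oryzias),Culex)).
Branch lengths along that path: 3 + 3 + 2 + 4 + 7 + 7 + 5 = 31.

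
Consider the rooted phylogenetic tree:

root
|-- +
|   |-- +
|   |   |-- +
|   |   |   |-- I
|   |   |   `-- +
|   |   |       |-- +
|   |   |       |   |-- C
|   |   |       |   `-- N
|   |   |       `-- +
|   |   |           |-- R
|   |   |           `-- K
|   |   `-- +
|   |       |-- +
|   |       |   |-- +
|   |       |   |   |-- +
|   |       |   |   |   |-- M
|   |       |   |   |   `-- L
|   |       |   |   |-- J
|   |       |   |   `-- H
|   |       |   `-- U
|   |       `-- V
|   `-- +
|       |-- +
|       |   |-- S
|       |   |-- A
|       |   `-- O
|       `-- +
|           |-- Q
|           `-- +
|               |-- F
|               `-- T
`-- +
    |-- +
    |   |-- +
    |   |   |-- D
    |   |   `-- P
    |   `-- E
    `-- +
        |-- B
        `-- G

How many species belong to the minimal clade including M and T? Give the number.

The MRCA of M and T is the node subtending (((I,((C,N),(R,K))),((((M,L),J,H),U),V)),((S,A,O),(Q,(F,T)))).
That clade contains 17 terminal taxa: A, C, F, H, I, J, K, L, M, N, O, Q, R, S, T, U, V.

17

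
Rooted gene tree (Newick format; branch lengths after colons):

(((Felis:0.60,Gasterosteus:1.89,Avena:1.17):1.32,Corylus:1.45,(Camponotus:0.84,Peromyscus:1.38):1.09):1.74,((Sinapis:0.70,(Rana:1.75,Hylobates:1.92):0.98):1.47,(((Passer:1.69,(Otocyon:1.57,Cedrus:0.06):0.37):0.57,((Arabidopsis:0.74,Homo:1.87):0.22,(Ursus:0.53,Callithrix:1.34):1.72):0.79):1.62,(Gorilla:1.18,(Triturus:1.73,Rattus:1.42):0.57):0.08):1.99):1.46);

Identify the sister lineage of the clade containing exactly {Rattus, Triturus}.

The clade containing exactly {Rattus, Triturus} attaches to the tree at the node subtending (Gorilla,(Triturus,Rattus)).
The other lineage descending from that same node — the sister group — is the single tip Gorilla.

Gorilla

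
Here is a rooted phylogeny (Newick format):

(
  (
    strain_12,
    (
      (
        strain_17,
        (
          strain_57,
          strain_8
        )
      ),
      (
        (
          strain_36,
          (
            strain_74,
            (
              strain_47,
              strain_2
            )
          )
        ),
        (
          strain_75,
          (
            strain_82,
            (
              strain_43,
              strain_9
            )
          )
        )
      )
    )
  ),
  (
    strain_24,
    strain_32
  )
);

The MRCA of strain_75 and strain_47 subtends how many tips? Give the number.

8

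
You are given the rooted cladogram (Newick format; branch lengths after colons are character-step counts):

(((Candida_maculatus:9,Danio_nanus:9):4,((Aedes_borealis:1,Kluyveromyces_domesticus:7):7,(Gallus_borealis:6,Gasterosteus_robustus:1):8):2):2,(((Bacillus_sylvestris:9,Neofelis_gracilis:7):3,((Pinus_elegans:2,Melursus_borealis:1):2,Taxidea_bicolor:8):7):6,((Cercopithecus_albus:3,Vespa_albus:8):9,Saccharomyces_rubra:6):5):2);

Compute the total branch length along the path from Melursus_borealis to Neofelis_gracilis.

20

The path runs Melursus_borealis → … → MRCA → … → Neofelis_gracilis; the MRCA is the node subtending ((Bacillus_sylvestris,Neofelis_gracilis),((Pinus_elegans,Melursus_borealis),Taxidea_bicolor)).
Branch lengths along that path: 1 + 2 + 7 + 3 + 7 = 20.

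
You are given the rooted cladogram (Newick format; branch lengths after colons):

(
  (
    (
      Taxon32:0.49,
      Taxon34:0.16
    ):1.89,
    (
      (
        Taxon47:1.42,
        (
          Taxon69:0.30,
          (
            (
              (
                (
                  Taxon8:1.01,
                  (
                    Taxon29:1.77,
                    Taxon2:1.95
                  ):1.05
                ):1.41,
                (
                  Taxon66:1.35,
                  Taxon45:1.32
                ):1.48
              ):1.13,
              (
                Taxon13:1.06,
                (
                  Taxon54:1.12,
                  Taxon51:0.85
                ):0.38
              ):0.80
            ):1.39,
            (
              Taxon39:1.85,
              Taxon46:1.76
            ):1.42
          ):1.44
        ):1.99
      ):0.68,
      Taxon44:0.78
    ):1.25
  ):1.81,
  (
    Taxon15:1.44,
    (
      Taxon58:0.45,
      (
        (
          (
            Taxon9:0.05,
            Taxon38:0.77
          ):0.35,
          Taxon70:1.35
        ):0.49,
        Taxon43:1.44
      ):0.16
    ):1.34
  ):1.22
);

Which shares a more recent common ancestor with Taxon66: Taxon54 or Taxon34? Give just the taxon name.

The MRCA of Taxon66 and Taxon54 subtends (((Taxon8,(Taxon29,Taxon2)),(Taxon66,Taxon45)),(Taxon13,(Taxon54,Taxon51))) (8 taxa).
The MRCA of Taxon66 and Taxon34 subtends ((Taxon32,Taxon34),((Taxon47,(Taxon69,((((Taxon8,(Taxon29,Taxon2)),(Taxon66,Taxon45)),(Taxon13,(Taxon54,Taxon51))),(Taxon39,Taxon46)))),Taxon44)) (15 taxa).
The first is nested inside the second, so Taxon66 shares a more recent common ancestor with Taxon54.

Taxon54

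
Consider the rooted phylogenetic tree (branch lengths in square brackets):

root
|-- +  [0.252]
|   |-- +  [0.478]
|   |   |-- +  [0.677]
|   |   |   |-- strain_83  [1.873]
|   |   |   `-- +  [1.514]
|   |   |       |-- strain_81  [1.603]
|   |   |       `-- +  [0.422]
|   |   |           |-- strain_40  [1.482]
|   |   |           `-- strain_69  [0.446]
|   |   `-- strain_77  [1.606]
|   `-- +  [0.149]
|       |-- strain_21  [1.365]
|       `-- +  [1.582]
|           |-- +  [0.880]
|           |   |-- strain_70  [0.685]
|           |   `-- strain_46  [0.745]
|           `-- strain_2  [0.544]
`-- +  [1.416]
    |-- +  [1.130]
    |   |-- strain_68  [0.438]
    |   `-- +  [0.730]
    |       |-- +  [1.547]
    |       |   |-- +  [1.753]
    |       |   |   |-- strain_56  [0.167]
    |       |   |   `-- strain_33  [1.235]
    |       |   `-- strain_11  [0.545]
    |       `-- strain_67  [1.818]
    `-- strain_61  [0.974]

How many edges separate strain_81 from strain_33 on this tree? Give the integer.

11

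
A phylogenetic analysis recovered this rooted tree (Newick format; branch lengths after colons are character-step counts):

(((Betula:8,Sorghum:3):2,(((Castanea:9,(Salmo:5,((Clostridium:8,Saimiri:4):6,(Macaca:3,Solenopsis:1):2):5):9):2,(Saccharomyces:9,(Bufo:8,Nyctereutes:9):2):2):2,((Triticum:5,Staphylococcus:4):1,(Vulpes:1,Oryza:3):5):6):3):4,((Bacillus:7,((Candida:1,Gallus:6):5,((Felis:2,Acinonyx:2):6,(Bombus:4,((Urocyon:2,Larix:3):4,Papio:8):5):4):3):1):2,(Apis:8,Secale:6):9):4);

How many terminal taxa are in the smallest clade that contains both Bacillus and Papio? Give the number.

The MRCA of Bacillus and Papio is the node subtending (Bacillus,((Candida,Gallus),((Felis,Acinonyx),(Bombus,((Urocyon,Larix),Papio))))).
That clade contains 9 terminal taxa: Acinonyx, Bacillus, Bombus, Candida, Felis, Gallus, Larix, Papio, Urocyon.

9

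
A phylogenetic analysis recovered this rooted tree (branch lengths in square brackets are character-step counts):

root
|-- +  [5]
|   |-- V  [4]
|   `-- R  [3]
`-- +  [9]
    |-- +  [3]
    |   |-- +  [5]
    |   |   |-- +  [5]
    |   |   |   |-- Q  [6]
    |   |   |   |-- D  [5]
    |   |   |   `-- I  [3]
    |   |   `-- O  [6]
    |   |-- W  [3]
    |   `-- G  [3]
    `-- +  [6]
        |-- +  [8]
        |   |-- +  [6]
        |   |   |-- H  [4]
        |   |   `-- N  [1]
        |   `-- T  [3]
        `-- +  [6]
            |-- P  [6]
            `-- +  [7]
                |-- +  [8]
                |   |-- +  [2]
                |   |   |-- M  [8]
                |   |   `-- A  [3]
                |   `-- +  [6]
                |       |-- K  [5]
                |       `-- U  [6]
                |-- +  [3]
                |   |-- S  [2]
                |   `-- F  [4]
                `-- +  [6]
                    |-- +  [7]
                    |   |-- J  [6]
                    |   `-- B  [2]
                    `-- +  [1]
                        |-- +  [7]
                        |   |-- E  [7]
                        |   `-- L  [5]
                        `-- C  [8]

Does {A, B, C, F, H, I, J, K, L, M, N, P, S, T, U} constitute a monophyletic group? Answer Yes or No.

No

The MRCA of the listed taxa subtends ((((Q,D,I),O),W,G),(((H,N),T),(P,(((M,A),(K,U)),(S,F),((J,B),((E,L),C)))))).
That clade also contains D, E, G, O, Q, W, which are not in the proposed group, so the group is not monophyletic.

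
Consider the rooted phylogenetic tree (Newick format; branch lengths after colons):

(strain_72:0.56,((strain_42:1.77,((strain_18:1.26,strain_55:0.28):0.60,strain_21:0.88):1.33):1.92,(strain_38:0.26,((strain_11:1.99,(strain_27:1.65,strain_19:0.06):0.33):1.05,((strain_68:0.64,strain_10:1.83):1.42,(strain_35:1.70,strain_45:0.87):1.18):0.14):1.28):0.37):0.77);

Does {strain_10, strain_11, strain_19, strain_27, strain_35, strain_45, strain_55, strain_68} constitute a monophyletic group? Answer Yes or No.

The MRCA of the listed taxa subtends ((strain_42,((strain_18,strain_55),strain_21)),(strain_38,((strain_11,(strain_27,strain_19)),((strain_68,strain_10),(strain_35,strain_45))))).
That clade also contains strain_18, strain_21, strain_38, strain_42, which are not in the proposed group, so the group is not monophyletic.

No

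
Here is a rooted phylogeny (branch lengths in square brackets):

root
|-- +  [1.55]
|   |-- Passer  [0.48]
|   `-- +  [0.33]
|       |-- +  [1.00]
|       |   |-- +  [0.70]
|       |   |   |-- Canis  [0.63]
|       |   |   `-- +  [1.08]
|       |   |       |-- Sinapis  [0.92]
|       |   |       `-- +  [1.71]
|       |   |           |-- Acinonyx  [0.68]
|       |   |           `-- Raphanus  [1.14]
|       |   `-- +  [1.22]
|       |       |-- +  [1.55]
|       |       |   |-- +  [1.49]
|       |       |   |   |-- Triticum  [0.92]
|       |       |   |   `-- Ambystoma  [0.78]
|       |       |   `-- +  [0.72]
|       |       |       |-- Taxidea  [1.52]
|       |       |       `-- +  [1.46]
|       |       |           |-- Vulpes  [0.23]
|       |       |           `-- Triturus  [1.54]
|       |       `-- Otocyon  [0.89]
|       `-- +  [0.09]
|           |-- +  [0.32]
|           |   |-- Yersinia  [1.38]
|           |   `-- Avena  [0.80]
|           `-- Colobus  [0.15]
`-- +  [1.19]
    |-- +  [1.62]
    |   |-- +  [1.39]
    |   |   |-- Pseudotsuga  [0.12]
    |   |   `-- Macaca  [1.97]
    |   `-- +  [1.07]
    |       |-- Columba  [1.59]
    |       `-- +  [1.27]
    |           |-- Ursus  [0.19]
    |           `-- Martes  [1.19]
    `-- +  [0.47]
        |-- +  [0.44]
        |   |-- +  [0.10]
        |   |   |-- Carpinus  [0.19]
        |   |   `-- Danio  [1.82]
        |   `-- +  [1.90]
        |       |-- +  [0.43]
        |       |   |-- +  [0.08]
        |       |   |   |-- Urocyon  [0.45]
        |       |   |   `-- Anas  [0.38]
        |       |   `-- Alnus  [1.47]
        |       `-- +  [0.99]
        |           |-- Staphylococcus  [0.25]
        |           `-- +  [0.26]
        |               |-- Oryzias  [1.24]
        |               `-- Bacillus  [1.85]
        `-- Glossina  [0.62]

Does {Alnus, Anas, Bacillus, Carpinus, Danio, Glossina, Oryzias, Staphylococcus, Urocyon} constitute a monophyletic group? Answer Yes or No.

Yes

The most recent common ancestor of these taxa subtends (((Carpinus,Danio),(((Urocyon,Anas),Alnus),(Staphylococcus,(Oryzias,Bacillus)))),Glossina).
That clade has exactly 9 tips — every listed taxon and nothing else — so the group is monophyletic.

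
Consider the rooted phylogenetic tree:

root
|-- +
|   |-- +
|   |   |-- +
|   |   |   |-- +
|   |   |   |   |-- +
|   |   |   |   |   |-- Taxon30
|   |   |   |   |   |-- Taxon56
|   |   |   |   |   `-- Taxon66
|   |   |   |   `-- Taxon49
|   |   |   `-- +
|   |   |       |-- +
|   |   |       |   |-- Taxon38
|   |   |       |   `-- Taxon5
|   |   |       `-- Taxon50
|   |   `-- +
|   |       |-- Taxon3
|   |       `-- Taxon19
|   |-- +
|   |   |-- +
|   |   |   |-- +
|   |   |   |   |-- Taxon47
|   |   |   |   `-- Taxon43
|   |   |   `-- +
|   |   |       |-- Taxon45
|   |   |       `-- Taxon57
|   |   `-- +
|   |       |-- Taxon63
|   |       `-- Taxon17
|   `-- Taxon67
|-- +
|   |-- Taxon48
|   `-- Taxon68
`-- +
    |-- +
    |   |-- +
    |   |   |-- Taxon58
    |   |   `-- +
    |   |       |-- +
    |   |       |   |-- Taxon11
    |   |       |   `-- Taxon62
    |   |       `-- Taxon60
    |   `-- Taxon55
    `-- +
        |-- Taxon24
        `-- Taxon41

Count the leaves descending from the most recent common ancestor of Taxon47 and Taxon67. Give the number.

The MRCA of Taxon47 and Taxon67 is the node subtending (((((Taxon30,Taxon56,Taxon66),Taxon49),((Taxon38,Taxon5),Taxon50)),(Taxon3,Taxon19)),(((Taxon47,Taxon43),(Taxon45,Taxon57)),(Taxon63,Taxon17)),Taxon67).
That clade contains 16 terminal taxa: Taxon17, Taxon19, Taxon3, Taxon30, Taxon38, Taxon43, Taxon45, Taxon47, Taxon49, Taxon5, Taxon50, Taxon56, Taxon57, Taxon63, Taxon66, Taxon67.

16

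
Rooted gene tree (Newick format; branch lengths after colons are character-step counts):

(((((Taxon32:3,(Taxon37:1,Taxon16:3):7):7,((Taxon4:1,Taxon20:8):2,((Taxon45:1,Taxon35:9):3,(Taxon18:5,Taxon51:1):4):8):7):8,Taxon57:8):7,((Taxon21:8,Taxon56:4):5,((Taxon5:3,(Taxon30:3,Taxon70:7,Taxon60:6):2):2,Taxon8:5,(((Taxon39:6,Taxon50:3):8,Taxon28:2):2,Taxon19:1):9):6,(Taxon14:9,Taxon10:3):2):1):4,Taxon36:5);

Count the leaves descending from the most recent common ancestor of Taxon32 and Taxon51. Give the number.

The MRCA of Taxon32 and Taxon51 is the node subtending ((Taxon32,(Taxon37,Taxon16)),((Taxon4,Taxon20),((Taxon45,Taxon35),(Taxon18,Taxon51)))).
That clade contains 9 terminal taxa: Taxon16, Taxon18, Taxon20, Taxon32, Taxon35, Taxon37, Taxon4, Taxon45, Taxon51.

9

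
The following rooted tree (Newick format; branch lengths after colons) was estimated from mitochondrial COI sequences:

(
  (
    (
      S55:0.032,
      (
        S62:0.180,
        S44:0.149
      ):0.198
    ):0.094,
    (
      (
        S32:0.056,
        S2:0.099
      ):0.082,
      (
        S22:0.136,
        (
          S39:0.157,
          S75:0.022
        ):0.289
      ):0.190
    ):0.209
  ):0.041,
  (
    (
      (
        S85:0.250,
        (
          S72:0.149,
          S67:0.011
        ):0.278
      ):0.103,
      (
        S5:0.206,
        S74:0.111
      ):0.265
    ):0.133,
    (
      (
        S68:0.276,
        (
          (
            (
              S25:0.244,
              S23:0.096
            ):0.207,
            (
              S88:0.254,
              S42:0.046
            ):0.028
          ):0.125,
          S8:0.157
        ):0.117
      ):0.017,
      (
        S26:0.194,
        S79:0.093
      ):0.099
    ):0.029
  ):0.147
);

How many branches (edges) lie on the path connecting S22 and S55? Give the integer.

5

The MRCA of S22 and S55 is the node subtending ((S55,(S62,S44)),((S32,S2),(S22,(S39,S75)))).
From S22 up to that node: 3 branches. From S55 up to the same node: 2 branches. Total: 3 + 2 = 5.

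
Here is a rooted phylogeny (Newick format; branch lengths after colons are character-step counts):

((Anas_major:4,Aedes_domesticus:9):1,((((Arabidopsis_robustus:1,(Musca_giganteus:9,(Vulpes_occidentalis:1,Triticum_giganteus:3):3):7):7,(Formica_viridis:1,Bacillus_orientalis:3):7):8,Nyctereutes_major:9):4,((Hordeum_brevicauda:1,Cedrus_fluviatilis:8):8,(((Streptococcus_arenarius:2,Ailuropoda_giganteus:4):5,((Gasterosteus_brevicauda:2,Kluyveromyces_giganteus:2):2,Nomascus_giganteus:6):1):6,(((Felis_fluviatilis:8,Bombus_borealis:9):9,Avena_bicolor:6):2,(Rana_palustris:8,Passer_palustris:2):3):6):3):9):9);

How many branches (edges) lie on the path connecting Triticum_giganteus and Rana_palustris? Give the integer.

11

The MRCA of Triticum_giganteus and Rana_palustris is the node subtending ((((Arabidopsis_robustus,(Musca_giganteus,(Vulpes_occidentalis,Triticum_giganteus))),(Formica_viridis,Bacillus_orientalis)),Nyctereutes_major),((Hordeum_brevicauda,Cedrus_fluviatilis),(((Streptococcus_arenarius,Ailuropoda_giganteus),((Gasterosteus_brevicauda,Kluyveromyces_giganteus),Nomascus_giganteus)),(((Felis_fluviatilis,Bombus_borealis),Avena_bicolor),(Rana_palustris,Passer_palustris))))).
From Triticum_giganteus up to that node: 6 branches. From Rana_palustris up to the same node: 5 branches. Total: 6 + 5 = 11.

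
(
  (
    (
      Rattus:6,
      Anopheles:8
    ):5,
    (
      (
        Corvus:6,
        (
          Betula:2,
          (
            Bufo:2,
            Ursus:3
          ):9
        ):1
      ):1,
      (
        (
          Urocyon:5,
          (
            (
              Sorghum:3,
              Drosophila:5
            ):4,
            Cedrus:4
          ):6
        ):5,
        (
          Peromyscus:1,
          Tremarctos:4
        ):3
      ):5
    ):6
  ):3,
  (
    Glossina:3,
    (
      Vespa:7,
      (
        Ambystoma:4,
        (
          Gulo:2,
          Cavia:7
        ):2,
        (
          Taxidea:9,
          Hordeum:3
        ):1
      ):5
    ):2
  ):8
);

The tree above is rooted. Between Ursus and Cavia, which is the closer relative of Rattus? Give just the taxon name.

Ursus

The MRCA of Rattus and Ursus subtends ((Rattus,Anopheles),((Corvus,(Betula,(Bufo,Ursus))),((Urocyon,((Sorghum,Drosophila),Cedrus)),(Peromyscus,Tremarctos)))) (12 taxa).
The MRCA of Rattus and Cavia is the root, subtending the entire tree (19 taxa).
The first is nested inside the second, so Rattus shares a more recent common ancestor with Ursus.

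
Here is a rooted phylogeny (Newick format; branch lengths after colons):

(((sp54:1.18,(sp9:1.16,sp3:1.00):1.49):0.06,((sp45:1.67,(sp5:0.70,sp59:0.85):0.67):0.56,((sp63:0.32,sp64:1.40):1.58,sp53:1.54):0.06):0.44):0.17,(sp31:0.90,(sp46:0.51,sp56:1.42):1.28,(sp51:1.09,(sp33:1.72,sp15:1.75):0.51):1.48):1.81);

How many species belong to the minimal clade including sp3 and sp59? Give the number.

The MRCA of sp3 and sp59 is the node subtending ((sp54,(sp9,sp3)),((sp45,(sp5,sp59)),((sp63,sp64),sp53))).
That clade contains 9 terminal taxa: sp3, sp45, sp5, sp53, sp54, sp59, sp63, sp64, sp9.

9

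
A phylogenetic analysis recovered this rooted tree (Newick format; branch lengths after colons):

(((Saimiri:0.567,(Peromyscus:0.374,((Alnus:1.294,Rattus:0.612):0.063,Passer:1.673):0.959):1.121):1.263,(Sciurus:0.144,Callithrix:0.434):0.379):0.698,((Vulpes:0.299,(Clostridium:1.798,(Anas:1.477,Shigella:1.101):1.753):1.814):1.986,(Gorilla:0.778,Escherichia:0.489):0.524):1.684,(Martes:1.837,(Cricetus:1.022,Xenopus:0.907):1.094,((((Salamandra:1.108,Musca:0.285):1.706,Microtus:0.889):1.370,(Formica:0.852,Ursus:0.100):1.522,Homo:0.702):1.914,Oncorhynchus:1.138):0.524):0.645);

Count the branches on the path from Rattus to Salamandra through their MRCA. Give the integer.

The MRCA of Rattus and Salamandra is the root of the tree.
From Rattus up to that node: 6 branches. From Salamandra up to the same node: 6 branches. Total: 6 + 6 = 12.

12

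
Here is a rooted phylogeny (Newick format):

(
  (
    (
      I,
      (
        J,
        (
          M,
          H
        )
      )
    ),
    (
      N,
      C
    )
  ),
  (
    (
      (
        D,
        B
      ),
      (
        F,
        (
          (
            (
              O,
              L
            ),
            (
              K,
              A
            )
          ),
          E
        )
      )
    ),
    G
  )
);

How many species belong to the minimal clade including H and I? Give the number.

4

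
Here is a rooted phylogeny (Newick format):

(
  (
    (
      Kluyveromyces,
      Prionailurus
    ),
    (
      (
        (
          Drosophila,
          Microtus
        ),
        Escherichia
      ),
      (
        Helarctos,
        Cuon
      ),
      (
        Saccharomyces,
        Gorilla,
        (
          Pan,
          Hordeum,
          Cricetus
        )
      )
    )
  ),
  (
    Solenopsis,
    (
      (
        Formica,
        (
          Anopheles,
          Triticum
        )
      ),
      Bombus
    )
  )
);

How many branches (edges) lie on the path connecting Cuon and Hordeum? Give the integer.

5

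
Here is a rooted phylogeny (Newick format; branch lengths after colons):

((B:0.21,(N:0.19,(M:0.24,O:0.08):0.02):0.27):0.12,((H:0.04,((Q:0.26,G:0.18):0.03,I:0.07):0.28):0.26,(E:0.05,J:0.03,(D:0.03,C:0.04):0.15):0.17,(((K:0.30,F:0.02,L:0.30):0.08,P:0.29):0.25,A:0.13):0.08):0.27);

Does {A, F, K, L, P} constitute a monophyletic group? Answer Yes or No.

The most recent common ancestor of these taxa subtends (((K,F,L),P),A).
That clade has exactly 5 tips — every listed taxon and nothing else — so the group is monophyletic.

Yes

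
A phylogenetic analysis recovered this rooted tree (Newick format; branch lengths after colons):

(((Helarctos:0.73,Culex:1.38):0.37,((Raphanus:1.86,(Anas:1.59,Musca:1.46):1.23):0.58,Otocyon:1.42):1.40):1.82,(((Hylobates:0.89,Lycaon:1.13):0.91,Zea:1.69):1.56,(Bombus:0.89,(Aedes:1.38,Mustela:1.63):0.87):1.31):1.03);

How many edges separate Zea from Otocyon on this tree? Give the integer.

The MRCA of Zea and Otocyon is the root of the tree.
From Zea up to that node: 3 branches. From Otocyon up to the same node: 3 branches. Total: 3 + 3 = 6.

6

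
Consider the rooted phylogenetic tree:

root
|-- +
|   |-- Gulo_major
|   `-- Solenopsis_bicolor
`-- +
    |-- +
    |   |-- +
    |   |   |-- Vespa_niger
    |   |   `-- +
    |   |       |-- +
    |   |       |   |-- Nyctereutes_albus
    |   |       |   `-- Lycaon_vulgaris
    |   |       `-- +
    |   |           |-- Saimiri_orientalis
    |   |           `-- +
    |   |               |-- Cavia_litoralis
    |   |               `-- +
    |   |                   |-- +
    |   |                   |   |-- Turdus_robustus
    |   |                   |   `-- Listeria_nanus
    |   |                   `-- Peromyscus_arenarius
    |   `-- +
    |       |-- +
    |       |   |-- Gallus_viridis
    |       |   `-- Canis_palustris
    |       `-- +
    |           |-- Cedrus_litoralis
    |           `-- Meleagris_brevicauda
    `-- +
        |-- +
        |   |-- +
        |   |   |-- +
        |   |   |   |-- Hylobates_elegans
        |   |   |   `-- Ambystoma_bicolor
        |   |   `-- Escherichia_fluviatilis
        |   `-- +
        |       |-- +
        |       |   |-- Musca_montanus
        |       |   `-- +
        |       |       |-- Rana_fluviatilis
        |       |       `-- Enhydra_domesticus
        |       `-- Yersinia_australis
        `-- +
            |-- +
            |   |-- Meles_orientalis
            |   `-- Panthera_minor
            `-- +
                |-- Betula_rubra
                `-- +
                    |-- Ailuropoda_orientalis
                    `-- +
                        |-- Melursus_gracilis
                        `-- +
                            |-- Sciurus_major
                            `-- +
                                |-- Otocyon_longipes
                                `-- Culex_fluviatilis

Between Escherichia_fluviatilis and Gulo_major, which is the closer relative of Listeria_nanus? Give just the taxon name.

Escherichia_fluviatilis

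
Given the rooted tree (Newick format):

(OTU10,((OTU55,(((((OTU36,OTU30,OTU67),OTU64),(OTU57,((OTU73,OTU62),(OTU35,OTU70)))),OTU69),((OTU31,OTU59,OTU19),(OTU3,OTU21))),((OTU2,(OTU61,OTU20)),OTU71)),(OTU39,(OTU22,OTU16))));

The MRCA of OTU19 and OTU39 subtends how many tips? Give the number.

The MRCA of OTU19 and OTU39 is the node subtending ((OTU55,(((((OTU36,OTU30,OTU67),OTU64),(OTU57,((OTU73,OTU62),(OTU35,OTU70)))),OTU69),((OTU31,OTU59,OTU19),(OTU3,OTU21))),((OTU2,(OTU61,OTU20)),OTU71)),(OTU39,(OTU22,OTU16))).
That clade contains 23 terminal taxa: OTU16, OTU19, OTU2, OTU20, OTU21, OTU22, OTU3, OTU30, OTU31, OTU35, OTU36, OTU39, OTU55, OTU57, OTU59, OTU61, OTU62, OTU64, OTU67, OTU69, OTU70, OTU71, OTU73.

23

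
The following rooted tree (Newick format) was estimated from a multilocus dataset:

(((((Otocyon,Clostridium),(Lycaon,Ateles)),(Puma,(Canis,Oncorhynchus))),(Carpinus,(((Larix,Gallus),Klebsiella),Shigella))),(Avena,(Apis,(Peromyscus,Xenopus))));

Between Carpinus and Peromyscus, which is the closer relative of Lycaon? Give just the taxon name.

Carpinus

The MRCA of Lycaon and Carpinus subtends ((((Otocyon,Clostridium),(Lycaon,Ateles)),(Puma,(Canis,Oncorhynchus))),(Carpinus,(((Larix,Gallus),Klebsiella),Shigella))) (12 taxa).
The MRCA of Lycaon and Peromyscus is the root, subtending the entire tree (16 taxa).
The first is nested inside the second, so Lycaon shares a more recent common ancestor with Carpinus.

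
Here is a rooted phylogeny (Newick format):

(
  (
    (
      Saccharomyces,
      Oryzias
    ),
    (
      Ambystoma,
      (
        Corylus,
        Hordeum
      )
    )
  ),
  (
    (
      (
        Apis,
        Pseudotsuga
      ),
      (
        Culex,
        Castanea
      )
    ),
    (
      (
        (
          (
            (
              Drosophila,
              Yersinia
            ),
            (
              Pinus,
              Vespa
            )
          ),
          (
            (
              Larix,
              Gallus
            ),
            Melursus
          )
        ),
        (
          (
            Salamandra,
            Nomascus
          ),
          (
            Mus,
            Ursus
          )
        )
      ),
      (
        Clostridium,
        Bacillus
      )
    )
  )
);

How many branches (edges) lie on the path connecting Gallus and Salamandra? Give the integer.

The MRCA of Gallus and Salamandra is the node subtending ((((Drosophila,Yersinia),(Pinus,Vespa)),((Larix,Gallus),Melursus)),((Salamandra,Nomascus),(Mus,Ursus))).
From Gallus up to that node: 4 branches. From Salamandra up to the same node: 3 branches. Total: 4 + 3 = 7.

7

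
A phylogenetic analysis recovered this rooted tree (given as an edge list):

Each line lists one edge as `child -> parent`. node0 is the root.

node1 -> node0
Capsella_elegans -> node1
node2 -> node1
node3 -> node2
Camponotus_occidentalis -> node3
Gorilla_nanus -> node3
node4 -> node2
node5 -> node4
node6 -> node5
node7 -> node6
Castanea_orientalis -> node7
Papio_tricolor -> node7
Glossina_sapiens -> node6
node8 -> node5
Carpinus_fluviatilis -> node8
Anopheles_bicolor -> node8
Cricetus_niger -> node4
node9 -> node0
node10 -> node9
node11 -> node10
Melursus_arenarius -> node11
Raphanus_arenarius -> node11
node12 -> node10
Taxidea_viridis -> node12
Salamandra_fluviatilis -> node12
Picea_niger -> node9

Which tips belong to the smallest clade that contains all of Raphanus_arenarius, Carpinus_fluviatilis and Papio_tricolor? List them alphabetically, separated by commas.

Tracing Raphanus_arenarius: it sits inside (Melursus_arenarius,Raphanus_arenarius).
Tracing Carpinus_fluviatilis: it sits inside (Carpinus_fluviatilis,Anopheles_bicolor).
Tracing Papio_tricolor: it sits inside (Castanea_orientalis,Papio_tricolor).
The smallest clade enclosing all 3 is the whole tree (their MRCA is the root), so the answer is all 14 tips in alphabetical order.

Anopheles_bicolor, Camponotus_occidentalis, Capsella_elegans, Carpinus_fluviatilis, Castanea_orientalis, Cricetus_niger, Glossina_sapiens, Gorilla_nanus, Melursus_arenarius, Papio_tricolor, Picea_niger, Raphanus_arenarius, Salamandra_fluviatilis, Taxidea_viridis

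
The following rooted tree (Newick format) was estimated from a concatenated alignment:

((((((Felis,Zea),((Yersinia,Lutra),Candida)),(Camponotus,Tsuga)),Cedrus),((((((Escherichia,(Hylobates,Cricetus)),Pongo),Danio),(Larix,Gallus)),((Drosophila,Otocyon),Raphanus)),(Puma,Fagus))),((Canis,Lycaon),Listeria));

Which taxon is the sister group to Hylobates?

Cricetus

Hylobates attaches to the tree at the node subtending (Hylobates,Cricetus).
The other lineage descending from that same node — the sister group — is the single tip Cricetus.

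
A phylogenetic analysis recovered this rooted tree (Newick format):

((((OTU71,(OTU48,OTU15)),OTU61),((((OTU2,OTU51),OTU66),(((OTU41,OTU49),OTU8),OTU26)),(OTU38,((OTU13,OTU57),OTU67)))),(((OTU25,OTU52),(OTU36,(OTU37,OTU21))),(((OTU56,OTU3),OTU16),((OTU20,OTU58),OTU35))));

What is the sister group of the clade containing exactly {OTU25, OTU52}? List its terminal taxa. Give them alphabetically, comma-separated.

OTU21, OTU36, OTU37

The clade containing exactly {OTU25, OTU52} attaches to the tree at the node subtending ((OTU25,OTU52),(OTU36,(OTU37,OTU21))).
The other lineage descending from that same node — the sister group — is (OTU36,(OTU37,OTU21)); its 3 tips in alphabetical order are the answer.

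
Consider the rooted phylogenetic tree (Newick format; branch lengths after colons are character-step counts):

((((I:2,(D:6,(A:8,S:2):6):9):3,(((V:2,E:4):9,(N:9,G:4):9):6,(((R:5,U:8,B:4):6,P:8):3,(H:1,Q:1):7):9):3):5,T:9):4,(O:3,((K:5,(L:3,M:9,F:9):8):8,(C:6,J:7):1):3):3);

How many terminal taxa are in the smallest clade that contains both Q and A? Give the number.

The MRCA of Q and A is the node subtending ((I,(D,(A,S))),(((V,E),(N,G)),(((R,U,B),P),(H,Q)))).
That clade contains 14 terminal taxa: A, B, D, E, G, H, I, N, P, Q, R, S, U, V.

14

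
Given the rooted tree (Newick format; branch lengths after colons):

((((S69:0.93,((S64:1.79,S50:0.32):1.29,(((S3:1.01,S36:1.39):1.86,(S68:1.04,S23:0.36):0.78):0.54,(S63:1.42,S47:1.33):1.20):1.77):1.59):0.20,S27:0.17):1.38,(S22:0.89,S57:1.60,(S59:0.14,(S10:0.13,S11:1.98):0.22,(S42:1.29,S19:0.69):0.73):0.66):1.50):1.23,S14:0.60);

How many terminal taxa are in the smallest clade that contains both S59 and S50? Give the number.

The MRCA of S59 and S50 is the node subtending (((S69,((S64,S50),(((S3,S36),(S68,S23)),(S63,S47)))),S27),(S22,S57,(S59,(S10,S11),(S42,S19)))).
That clade contains 17 terminal taxa: S10, S11, S19, S22, S23, S27, S3, S36, S42, S47, S50, S57, S59, S63, S64, S68, S69.

17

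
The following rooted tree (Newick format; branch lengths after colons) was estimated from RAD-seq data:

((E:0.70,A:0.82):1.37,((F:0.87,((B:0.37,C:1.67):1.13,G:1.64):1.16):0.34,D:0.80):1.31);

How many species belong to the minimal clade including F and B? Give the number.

The MRCA of F and B is the node subtending (F,((B,C),G)).
That clade contains 4 terminal taxa: B, C, F, G.

4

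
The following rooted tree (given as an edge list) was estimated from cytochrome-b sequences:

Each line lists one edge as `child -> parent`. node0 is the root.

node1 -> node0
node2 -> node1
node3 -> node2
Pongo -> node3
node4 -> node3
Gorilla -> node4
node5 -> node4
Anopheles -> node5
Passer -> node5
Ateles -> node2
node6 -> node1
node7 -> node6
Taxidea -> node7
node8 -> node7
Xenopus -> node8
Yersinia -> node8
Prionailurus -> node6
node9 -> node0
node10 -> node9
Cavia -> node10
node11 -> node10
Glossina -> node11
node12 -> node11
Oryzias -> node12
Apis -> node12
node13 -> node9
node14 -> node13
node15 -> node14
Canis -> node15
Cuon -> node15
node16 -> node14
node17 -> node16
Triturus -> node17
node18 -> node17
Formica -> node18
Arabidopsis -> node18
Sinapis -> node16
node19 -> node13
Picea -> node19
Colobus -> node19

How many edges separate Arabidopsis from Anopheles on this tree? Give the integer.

13

The MRCA of Arabidopsis and Anopheles is the root of the tree.
From Arabidopsis up to that node: 7 branches. From Anopheles up to the same node: 6 branches. Total: 7 + 6 = 13.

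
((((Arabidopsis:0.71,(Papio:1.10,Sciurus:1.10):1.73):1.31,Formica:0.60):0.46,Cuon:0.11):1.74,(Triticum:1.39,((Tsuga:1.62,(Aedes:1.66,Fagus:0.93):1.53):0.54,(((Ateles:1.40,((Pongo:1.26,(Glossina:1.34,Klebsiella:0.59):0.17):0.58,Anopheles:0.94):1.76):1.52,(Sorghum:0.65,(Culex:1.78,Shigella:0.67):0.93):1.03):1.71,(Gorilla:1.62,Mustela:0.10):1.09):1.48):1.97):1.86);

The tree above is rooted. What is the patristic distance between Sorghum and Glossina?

The path runs Sorghum → … → MRCA → … → Glossina; the MRCA is the node subtending ((Ateles,((Pongo,(Glossina,Klebsiella)),Anopheles)),(Sorghum,(Culex,Shigella))).
Branch lengths along that path: 0.65 + 1.03 + 1.52 + 1.76 + 0.58 + 0.17 + 1.34 = 7.05.

7.05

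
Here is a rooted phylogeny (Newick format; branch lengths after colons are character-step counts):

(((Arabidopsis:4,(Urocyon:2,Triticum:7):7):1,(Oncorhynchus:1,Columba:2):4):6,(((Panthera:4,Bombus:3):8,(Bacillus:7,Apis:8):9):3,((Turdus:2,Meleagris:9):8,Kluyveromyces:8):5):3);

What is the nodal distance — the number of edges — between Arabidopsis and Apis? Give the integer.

The MRCA of Arabidopsis and Apis is the root of the tree.
From Arabidopsis up to that node: 3 branches. From Apis up to the same node: 4 branches. Total: 3 + 4 = 7.

7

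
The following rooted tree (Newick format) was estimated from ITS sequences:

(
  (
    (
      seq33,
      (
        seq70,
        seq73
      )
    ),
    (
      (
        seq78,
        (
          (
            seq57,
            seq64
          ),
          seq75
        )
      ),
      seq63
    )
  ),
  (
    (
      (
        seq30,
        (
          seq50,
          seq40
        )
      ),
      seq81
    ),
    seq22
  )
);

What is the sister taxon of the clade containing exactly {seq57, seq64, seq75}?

The clade containing exactly {seq57, seq64, seq75} attaches to the tree at the node subtending (seq78,((seq57,seq64),seq75)).
The other lineage descending from that same node — the sister group — is the single tip seq78.

seq78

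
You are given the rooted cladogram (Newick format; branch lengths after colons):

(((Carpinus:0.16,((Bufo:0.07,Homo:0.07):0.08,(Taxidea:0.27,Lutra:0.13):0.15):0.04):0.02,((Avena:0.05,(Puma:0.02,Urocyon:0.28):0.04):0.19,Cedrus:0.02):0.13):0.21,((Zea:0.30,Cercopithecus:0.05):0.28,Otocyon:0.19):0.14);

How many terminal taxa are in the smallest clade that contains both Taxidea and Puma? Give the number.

9

The MRCA of Taxidea and Puma is the node subtending ((Carpinus,((Bufo,Homo),(Taxidea,Lutra))),((Avena,(Puma,Urocyon)),Cedrus)).
That clade contains 9 terminal taxa: Avena, Bufo, Carpinus, Cedrus, Homo, Lutra, Puma, Taxidea, Urocyon.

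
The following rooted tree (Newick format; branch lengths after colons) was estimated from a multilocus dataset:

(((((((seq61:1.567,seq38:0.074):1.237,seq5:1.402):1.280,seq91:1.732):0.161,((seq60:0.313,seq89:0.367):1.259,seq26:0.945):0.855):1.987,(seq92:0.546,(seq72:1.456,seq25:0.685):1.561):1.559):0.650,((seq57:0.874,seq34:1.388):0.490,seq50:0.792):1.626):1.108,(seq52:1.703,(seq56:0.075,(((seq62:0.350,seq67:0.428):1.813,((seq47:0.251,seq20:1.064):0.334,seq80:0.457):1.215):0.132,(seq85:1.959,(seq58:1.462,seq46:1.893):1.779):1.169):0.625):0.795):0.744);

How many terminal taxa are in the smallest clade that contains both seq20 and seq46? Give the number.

8

The MRCA of seq20 and seq46 is the node subtending (((seq62,seq67),((seq47,seq20),seq80)),(seq85,(seq58,seq46))).
That clade contains 8 terminal taxa: seq20, seq46, seq47, seq58, seq62, seq67, seq80, seq85.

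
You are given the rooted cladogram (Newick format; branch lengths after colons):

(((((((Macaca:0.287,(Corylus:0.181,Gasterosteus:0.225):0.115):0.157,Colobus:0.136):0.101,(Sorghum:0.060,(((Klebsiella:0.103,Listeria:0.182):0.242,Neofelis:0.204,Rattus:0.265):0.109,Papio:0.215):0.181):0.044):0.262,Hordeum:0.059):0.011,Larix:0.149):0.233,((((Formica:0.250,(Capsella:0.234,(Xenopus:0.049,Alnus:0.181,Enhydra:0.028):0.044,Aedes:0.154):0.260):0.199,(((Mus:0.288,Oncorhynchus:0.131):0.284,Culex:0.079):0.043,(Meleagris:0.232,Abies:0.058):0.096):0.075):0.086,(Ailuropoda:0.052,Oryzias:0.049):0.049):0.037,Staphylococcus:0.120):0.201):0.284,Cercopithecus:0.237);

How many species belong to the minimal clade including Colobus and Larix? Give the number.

The MRCA of Colobus and Larix is the node subtending (((((Macaca,(Corylus,Gasterosteus)),Colobus),(Sorghum,(((Klebsiella,Listeria),Neofelis,Rattus),Papio))),Hordeum),Larix).
That clade contains 12 terminal taxa: Colobus, Corylus, Gasterosteus, Hordeum, Klebsiella, Larix, Listeria, Macaca, Neofelis, Papio, Rattus, Sorghum.

12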